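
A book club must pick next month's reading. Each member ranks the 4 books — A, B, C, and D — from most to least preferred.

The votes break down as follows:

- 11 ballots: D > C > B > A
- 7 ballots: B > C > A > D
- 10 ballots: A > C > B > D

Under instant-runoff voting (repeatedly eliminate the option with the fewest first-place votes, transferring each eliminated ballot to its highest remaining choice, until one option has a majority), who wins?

A

Round 1: D 11, A 10, B 7, C 0. C has the fewest and is eliminated.
Round 2: D 11, A 10, B 7. B has the fewest and is eliminated.
Round 3: A 17, D 11. A has a majority.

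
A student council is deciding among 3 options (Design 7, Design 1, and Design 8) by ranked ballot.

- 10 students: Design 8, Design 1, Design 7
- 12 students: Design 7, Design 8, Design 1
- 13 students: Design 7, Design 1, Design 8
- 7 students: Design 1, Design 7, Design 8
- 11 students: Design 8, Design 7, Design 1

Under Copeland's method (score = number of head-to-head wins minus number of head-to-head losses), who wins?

Pairwise results:
  Design 7 vs Design 1: Design 7 wins 36–17.
  Design 7 vs Design 8: Design 7 wins 32–21.
  Design 1 vs Design 8: Design 8 wins 33–20.
Copeland scores (wins − losses):
  Design 7: 2 − 0 = 2
  Design 1: 0 − 2 = -2
  Design 8: 1 − 1 = 0
Design 7 has the best Copeland score.

Design 7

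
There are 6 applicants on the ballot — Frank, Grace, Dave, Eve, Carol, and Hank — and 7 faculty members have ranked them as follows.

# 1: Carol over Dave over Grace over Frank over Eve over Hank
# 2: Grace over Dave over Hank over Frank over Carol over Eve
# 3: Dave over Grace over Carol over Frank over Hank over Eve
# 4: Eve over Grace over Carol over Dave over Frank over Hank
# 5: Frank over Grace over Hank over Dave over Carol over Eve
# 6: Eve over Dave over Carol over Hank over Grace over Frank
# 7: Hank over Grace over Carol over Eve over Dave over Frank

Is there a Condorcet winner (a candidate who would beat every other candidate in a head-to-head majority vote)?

Head-to-head results (7 voters total):
Frank vs Grace: Grace wins 6–1.
Frank vs Dave: Dave wins 6–1.
Frank vs Eve: Frank wins 4–3.
Frank vs Carol: Carol wins 5–2.
Frank vs Hank: Frank wins 4–3.
Grace vs Dave: Grace wins 4–3.
Grace vs Eve: Grace wins 5–2.
Grace vs Carol: Grace wins 5–2.
Grace vs Hank: Grace wins 5–2.
Dave vs Eve: Dave wins 4–3.
Dave vs Carol: Dave wins 4–3.
Dave vs Hank: Dave wins 5–2.
Eve vs Carol: Carol wins 5–2.
Eve vs Hank: Hank wins 4–3.
Carol vs Hank: Carol wins 4–3.
Grace beats each rival — Frank (6–1), Dave (4–3), Eve (5–2), Carol (5–2), Hank (5–2) — so Grace is the Condorcet winner.

Yes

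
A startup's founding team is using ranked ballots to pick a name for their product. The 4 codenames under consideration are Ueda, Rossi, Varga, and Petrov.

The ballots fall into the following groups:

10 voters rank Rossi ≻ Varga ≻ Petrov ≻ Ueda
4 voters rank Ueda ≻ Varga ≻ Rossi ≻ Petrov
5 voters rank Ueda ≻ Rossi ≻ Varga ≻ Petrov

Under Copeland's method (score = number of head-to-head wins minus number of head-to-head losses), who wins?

Pairwise results:
  Ueda vs Rossi: Rossi wins 10–9.
  Ueda vs Varga: Varga wins 10–9.
  Ueda vs Petrov: Petrov wins 10–9.
  Rossi vs Varga: Rossi wins 15–4.
  Rossi vs Petrov: Rossi wins 19–0.
  Varga vs Petrov: Varga wins 19–0.
Copeland scores (wins − losses):
  Ueda: 0 − 3 = -3
  Rossi: 3 − 0 = 3
  Varga: 2 − 1 = 1
  Petrov: 1 − 2 = -1
Rossi has the best Copeland score.

Rossi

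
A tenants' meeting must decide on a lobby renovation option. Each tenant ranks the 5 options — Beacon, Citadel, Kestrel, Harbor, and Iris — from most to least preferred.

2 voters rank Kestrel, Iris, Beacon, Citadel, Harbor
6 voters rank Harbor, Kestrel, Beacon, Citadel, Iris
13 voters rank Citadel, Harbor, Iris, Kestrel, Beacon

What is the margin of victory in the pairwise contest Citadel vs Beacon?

Ballots ranking Citadel above Beacon: 13.
Ballots ranking Beacon above Citadel: 2+6 = 8.
Citadel wins 13–8, a margin of 5.

5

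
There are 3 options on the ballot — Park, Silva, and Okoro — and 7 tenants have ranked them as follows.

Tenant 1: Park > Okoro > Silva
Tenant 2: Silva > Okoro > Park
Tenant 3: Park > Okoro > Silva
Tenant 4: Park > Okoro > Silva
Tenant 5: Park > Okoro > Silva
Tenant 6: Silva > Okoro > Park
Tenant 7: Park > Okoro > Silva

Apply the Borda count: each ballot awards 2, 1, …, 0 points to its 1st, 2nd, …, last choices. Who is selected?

Borda scores:
  Park: 2 + 0 + 2 + 2 + 2 + 0 + 2 = 10
  Silva: 0 + 2 + 0 + 0 + 0 + 2 + 0 = 4
  Okoro: 1 + 1 + 1 + 1 + 1 + 1 + 1 = 7
Park has the highest total.

Park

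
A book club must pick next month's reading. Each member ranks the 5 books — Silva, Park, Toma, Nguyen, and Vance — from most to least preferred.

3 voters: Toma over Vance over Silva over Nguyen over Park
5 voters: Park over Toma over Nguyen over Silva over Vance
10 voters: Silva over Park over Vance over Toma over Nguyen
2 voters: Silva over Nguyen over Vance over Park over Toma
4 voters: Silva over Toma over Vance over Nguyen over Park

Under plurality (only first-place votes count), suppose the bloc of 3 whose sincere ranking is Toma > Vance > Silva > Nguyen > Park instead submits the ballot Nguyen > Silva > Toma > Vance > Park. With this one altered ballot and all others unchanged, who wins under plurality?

First-place totals with the altered ballot: Silva 16, Park 5, Toma 0, Nguyen 3, Vance 0.
The winner is unchanged: still Silva.

Silva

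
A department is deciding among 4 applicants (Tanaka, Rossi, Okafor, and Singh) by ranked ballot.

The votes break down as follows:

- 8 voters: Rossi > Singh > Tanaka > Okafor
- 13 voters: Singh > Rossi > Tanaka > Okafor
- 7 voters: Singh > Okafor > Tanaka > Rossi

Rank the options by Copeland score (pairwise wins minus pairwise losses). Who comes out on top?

Pairwise results:
  Tanaka vs Rossi: Rossi wins 21–7.
  Tanaka vs Okafor: Tanaka wins 21–7.
  Tanaka vs Singh: Singh wins 28–0.
  Rossi vs Okafor: Rossi wins 21–7.
  Rossi vs Singh: Singh wins 20–8.
  Okafor vs Singh: Singh wins 28–0.
Copeland scores (wins − losses):
  Tanaka: 1 − 2 = -1
  Rossi: 2 − 1 = 1
  Okafor: 0 − 3 = -3
  Singh: 3 − 0 = 3
Singh has the best Copeland score.

Singh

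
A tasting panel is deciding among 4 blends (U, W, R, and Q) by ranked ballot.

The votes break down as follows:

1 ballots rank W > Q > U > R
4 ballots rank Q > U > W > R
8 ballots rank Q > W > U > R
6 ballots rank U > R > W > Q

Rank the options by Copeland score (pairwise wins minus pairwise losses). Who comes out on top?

Q

Pairwise results:
  U vs W: U wins 10–9.
  U vs R: U wins 19–0.
  U vs Q: Q wins 13–6.
  W vs R: W wins 13–6.
  W vs Q: Q wins 12–7.
  R vs Q: Q wins 13–6.
Copeland scores (wins − losses):
  U: 2 − 1 = 1
  W: 1 − 2 = -1
  R: 0 − 3 = -3
  Q: 3 − 0 = 3
Q has the best Copeland score.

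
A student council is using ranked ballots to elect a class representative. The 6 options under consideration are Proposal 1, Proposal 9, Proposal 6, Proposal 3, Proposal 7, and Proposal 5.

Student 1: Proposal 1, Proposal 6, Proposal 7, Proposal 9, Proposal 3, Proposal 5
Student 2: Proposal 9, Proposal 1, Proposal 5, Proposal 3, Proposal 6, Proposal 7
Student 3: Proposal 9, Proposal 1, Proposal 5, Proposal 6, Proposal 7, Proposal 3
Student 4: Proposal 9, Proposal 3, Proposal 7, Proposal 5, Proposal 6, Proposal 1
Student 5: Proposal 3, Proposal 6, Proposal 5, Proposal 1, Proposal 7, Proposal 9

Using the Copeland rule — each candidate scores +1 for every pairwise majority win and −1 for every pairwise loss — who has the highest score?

Pairwise results:
  Proposal 1 vs Proposal 9: Proposal 9 wins 3–2.
  Proposal 1 vs Proposal 6: Proposal 1 wins 3–2.
  Proposal 1 vs Proposal 3: Proposal 1 wins 3–2.
  Proposal 1 vs Proposal 7: Proposal 1 wins 4–1.
  Proposal 1 vs Proposal 5: Proposal 1 wins 3–2.
  Proposal 9 vs Proposal 6: Proposal 9 wins 3–2.
  Proposal 9 vs Proposal 3: Proposal 9 wins 4–1.
  Proposal 9 vs Proposal 7: Proposal 9 wins 3–2.
  Proposal 9 vs Proposal 5: Proposal 9 wins 4–1.
  Proposal 6 vs Proposal 3: Proposal 3 wins 3–2.
  Proposal 6 vs Proposal 7: Proposal 6 wins 4–1.
  Proposal 6 vs Proposal 5: Proposal 5 wins 3–2.
  Proposal 3 vs Proposal 7: Proposal 3 wins 3–2.
  Proposal 3 vs Proposal 5: Proposal 3 wins 3–2.
  Proposal 7 vs Proposal 5: Proposal 5 wins 3–2.
Copeland scores (wins − losses):
  Proposal 1: 4 − 1 = 3
  Proposal 9: 5 − 0 = 5
  Proposal 6: 1 − 4 = -3
  Proposal 3: 3 − 2 = 1
  Proposal 7: 0 − 5 = -5
  Proposal 5: 2 − 3 = -1
Proposal 9 has the best Copeland score.

Proposal 9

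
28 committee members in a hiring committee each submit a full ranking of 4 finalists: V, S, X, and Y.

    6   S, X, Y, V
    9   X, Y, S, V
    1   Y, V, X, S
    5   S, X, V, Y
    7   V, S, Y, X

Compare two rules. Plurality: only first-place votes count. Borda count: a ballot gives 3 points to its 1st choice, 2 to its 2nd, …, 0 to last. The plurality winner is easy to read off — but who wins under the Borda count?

Plurality first-place counts: V 7, S 11, X 9, Y 1 → S.
Borda totals: V 28, S 56, X 50, Y 34 → S.

S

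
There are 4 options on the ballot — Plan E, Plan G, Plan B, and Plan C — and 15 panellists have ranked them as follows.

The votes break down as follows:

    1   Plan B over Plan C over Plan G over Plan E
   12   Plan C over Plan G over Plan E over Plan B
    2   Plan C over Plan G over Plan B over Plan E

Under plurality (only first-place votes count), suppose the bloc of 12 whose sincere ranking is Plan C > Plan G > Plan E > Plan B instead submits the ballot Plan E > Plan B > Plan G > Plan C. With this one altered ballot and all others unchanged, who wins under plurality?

First-place totals with the altered ballot: Plan E 12, Plan G 0, Plan B 1, Plan C 2.
The switch changes the winner from Plan C to Plan E.

Plan E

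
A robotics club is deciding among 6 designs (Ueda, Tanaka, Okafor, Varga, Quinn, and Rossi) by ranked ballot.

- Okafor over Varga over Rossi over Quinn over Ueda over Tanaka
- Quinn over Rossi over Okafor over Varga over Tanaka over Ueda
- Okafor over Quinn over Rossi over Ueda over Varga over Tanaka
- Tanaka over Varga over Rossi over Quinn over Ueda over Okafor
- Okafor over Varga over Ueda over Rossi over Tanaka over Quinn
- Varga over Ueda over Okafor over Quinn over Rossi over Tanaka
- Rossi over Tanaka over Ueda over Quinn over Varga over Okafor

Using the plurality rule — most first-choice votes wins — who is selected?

First-place vote totals:
  Ueda: 0
  Tanaka: 1
  Okafor: 3
  Varga: 1
  Quinn: 1
  Rossi: 1
Okafor has the most first-place votes.

Okafor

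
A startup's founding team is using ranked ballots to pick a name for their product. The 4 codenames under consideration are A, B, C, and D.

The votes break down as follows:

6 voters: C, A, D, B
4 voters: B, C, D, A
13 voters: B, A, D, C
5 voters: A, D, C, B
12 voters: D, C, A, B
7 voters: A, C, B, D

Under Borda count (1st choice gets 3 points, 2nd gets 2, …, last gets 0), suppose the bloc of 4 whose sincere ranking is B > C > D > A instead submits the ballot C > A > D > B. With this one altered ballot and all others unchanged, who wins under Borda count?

Borda totals with the altered ballot: A 94, B 46, C 73, D 69.
The winner is unchanged: still A.

A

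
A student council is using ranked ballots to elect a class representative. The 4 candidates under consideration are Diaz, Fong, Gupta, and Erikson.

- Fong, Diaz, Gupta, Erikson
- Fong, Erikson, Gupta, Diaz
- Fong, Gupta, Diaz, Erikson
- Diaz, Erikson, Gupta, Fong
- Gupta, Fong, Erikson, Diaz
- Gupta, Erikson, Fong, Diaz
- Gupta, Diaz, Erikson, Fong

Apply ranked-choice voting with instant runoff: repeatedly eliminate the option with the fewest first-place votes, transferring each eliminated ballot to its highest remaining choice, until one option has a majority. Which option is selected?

Gupta

Round 1: Fong 3, Gupta 3, Diaz 1, Erikson 0. Erikson has the fewest and is eliminated.
Round 2: Fong 3, Gupta 3, Diaz 1. Diaz has the fewest and is eliminated.
Round 3: Gupta 4, Fong 3. Gupta has a majority.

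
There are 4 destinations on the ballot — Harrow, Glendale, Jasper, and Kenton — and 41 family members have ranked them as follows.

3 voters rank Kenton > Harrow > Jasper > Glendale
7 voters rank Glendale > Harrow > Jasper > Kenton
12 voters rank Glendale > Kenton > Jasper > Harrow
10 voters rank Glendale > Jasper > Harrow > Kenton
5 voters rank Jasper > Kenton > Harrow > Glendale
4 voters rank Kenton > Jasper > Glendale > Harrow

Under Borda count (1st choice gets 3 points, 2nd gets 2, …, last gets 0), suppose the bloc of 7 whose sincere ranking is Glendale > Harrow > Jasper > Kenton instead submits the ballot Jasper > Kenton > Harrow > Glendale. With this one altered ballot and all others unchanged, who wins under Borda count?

Borda totals with the altered ballot: Harrow 28, Glendale 70, Jasper 79, Kenton 69.
The switch changes the winner from Glendale to Jasper.

Jasper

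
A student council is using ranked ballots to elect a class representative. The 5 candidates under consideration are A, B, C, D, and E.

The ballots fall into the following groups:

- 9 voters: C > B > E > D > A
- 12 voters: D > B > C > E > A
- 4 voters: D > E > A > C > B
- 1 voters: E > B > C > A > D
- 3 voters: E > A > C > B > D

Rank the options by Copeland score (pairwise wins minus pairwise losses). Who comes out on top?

Pairwise results:
  A vs B: B wins 22–7.
  A vs C: C wins 22–7.
  A vs D: D wins 25–4.
  A vs E: E wins 29–0.
  B vs C: C wins 16–13.
  B vs D: D wins 16–13.
  B vs E: B wins 21–8.
  C vs D: D wins 16–13.
  C vs E: C wins 21–8.
  D vs E: D wins 16–13.
Copeland scores (wins − losses):
  A: 0 − 4 = -4
  B: 2 − 2 = 0
  C: 3 − 1 = 2
  D: 4 − 0 = 4
  E: 1 − 3 = -2
D has the best Copeland score.

D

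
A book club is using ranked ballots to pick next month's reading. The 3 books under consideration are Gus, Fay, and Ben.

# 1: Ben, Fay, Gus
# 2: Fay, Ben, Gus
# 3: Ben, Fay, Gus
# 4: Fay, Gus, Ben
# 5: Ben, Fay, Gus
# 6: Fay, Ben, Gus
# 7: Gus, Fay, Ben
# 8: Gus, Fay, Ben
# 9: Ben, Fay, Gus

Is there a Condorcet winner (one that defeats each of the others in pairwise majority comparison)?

Head-to-head results (9 voters total):
Gus vs Fay: Fay wins 7–2.
Gus vs Ben: Ben wins 6–3.
Fay vs Ben: Fay wins 5–4.
Fay beats each rival — Gus (7–2), Ben (5–4) — so Fay is the Condorcet winner.

Yes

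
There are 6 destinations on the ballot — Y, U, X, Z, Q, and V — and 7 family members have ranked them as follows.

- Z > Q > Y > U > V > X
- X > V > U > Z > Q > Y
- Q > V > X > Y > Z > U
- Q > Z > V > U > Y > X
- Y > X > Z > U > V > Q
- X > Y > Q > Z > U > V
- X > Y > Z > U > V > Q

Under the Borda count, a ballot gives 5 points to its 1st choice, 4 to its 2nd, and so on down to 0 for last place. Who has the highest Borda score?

Borda scores:
  Y: 3 + 0 + 2 + 1 + 5 + 4 + 4 = 19
  U: 2 + 3 + 0 + 2 + 2 + 1 + 2 = 12
  X: 0 + 5 + 3 + 0 + 4 + 5 + 5 = 22
  Z: 5 + 2 + 1 + 4 + 3 + 2 + 3 = 20
  Q: 4 + 1 + 5 + 5 + 0 + 3 + 0 = 18
  V: 1 + 4 + 4 + 3 + 1 + 0 + 1 = 14
X has the highest total.

X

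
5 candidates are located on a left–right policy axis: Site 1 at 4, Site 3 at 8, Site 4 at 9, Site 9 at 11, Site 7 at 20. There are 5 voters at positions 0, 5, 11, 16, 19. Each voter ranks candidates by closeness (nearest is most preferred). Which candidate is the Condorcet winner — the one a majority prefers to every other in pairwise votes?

With single-peaked preferences on a line, the Condorcet winner is the candidate closest to the median voter.
The median voter (position 11) is closest to Site 9 at 11.
Check: Site 9 vs Site 4 — voters closer to Site 9: 3 of 5.

Site 9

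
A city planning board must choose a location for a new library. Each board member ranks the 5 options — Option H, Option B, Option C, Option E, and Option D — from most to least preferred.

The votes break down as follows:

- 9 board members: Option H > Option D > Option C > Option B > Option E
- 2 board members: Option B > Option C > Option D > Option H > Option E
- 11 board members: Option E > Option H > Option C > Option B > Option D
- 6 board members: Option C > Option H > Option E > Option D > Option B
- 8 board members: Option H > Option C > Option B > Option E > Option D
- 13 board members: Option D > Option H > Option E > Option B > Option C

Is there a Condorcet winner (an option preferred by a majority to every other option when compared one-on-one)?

Yes

Head-to-head results (49 voters total):
Option H vs Option B: Option H wins 47–2.
Option H vs Option C: Option H wins 41–8.
Option H vs Option E: Option H wins 38–11.
Option H vs Option D: Option H wins 34–15.
Option B vs Option C: Option C wins 34–15.
Option B vs Option E: Option E wins 30–19.
Option B vs Option D: Option D wins 28–21.
Option C vs Option E: Option C wins 25–24.
Option C vs Option D: Option C wins 27–22.
Option E vs Option D: Option E wins 25–24.
Option H beats each rival — Option B (47–2), Option C (41–8), Option E (38–11), Option D (34–15) — so Option H is the Condorcet winner.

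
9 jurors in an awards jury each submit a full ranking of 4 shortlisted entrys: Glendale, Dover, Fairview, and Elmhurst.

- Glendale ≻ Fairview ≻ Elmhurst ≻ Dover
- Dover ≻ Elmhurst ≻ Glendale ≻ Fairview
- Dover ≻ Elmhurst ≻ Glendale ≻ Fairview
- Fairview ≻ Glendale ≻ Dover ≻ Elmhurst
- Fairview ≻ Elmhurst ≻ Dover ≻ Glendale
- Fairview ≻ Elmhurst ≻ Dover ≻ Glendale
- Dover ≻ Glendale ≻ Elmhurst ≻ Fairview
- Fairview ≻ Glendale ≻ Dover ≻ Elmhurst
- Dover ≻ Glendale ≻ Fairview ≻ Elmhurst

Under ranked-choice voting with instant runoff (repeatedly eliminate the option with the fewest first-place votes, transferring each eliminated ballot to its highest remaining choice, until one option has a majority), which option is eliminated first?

Round 1: Dover 4, Fairview 4, Glendale 1, Elmhurst 0. Elmhurst has the fewest and is eliminated.
Round 2: Dover 4, Fairview 4, Glendale 1. Glendale has the fewest and is eliminated.
Round 3: Fairview 5, Dover 4. Fairview has a majority.

Elmhurst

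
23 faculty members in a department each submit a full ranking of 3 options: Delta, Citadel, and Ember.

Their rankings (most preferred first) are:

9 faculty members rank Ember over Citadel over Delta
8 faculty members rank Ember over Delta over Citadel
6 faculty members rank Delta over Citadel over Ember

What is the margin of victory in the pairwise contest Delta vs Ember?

Ballots ranking Delta above Ember: 6.
Ballots ranking Ember above Delta: 9+8 = 17.
Ember wins 17–6, a margin of 11.

11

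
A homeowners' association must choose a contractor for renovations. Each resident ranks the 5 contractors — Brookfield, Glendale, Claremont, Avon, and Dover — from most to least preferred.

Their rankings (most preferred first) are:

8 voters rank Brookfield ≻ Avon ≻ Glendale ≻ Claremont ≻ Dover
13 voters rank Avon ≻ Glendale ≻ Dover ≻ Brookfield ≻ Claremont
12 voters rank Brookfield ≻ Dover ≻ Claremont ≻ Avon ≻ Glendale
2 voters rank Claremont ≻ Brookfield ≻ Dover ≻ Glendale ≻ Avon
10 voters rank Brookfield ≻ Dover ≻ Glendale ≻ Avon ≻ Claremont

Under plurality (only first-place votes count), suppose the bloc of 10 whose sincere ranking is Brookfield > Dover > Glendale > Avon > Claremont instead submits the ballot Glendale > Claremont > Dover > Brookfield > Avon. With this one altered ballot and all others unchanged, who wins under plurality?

First-place totals with the altered ballot: Brookfield 20, Glendale 10, Claremont 2, Avon 13, Dover 0.
The winner is unchanged: still Brookfield.

Brookfield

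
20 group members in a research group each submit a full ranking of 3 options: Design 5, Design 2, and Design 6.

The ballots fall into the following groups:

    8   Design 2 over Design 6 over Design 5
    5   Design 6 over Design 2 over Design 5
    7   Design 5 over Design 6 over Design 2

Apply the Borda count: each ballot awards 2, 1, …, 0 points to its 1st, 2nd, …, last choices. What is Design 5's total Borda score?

14

Borda scores:
  Design 5: 8·0 + 5·0 + 7·2 = 14
  Design 2: 8·2 + 5·1 + 7·0 = 21
  Design 6: 8·1 + 5·2 + 7·1 = 25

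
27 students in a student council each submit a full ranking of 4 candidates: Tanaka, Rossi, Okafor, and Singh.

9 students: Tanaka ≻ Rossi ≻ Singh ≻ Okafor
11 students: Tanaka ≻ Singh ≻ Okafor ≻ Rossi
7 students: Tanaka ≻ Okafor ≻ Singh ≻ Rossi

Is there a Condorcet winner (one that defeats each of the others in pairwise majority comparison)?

Head-to-head results (27 voters total):
Tanaka vs Rossi: Tanaka wins 27–0.
Tanaka vs Okafor: Tanaka wins 27–0.
Tanaka vs Singh: Tanaka wins 27–0.
Rossi vs Okafor: Okafor wins 18–9.
Rossi vs Singh: Singh wins 18–9.
Okafor vs Singh: Singh wins 20–7.
Tanaka beats each rival — Rossi (27–0), Okafor (27–0), Singh (27–0) — so Tanaka is the Condorcet winner.

Yes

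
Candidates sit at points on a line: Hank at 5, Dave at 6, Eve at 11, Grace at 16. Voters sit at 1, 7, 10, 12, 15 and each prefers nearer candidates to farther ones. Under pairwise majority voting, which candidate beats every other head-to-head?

Eve

With single-peaked preferences on a line, the Condorcet winner is the candidate closest to the median voter.
The median voter (position 10) is closest to Eve at 11.
Check: Eve vs Dave — voters closer to Eve: 3 of 5.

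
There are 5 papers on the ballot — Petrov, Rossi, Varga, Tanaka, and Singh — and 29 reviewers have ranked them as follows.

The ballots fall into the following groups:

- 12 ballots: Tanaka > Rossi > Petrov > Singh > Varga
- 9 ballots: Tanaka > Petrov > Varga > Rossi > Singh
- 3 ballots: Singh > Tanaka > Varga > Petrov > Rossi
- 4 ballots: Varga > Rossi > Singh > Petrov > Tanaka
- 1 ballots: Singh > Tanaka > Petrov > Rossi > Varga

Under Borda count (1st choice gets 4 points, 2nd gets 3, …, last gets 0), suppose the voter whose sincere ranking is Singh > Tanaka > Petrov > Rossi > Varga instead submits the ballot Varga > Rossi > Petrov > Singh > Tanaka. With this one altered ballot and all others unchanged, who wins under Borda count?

Tanaka

Borda totals with the altered ballot: Petrov 60, Rossi 60, Varga 44, Tanaka 93, Singh 33.
The winner is unchanged: still Tanaka.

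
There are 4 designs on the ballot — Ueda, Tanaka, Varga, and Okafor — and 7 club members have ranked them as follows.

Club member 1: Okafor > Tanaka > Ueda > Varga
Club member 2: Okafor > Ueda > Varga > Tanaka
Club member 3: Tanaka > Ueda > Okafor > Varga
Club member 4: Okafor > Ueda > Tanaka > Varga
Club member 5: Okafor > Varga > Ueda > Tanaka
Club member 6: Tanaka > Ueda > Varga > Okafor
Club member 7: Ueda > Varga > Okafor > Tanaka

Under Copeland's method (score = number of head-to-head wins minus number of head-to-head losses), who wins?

Okafor

Pairwise results:
  Ueda vs Tanaka: Ueda wins 4–3.
  Ueda vs Varga: Ueda wins 6–1.
  Ueda vs Okafor: Okafor wins 4–3.
  Tanaka vs Varga: Tanaka wins 4–3.
  Tanaka vs Okafor: Okafor wins 5–2.
  Varga vs Okafor: Okafor wins 5–2.
Copeland scores (wins − losses):
  Ueda: 2 − 1 = 1
  Tanaka: 1 − 2 = -1
  Varga: 0 − 3 = -3
  Okafor: 3 − 0 = 3
Okafor has the best Copeland score.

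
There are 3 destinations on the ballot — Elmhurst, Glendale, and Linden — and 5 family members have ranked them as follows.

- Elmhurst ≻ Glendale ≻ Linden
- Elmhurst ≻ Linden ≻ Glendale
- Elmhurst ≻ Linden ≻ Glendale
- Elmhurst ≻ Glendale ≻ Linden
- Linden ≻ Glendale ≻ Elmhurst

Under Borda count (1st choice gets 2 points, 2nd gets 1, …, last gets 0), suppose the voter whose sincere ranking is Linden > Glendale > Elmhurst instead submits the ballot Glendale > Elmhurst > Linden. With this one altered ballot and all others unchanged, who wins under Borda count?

Borda totals with the altered ballot: Elmhurst 9, Glendale 4, Linden 2.
The winner is unchanged: still Elmhurst.

Elmhurst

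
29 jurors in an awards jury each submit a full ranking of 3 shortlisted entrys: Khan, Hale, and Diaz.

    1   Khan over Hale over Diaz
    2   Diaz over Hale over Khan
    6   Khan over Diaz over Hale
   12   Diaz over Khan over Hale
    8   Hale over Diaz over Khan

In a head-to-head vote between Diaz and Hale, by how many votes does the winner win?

Ballots ranking Diaz above Hale: 2+6+12 = 20.
Ballots ranking Hale above Diaz: 1+8 = 9.
Diaz wins 20–9, a margin of 11.

11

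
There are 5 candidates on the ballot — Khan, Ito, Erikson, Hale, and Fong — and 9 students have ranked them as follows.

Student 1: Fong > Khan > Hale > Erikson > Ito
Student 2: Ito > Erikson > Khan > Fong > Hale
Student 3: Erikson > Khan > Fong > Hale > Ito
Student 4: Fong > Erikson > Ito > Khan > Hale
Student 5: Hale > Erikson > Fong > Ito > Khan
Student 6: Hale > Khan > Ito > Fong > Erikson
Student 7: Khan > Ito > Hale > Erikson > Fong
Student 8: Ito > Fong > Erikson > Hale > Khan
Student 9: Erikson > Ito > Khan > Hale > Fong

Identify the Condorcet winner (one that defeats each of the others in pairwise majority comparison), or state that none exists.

Erikson

Head-to-head results (9 voters total):
Khan vs Ito: Ito wins 5–4.
Khan vs Erikson: Erikson wins 6–3.
Khan vs Hale: Khan wins 6–3.
Khan vs Fong: Khan wins 5–4.
Ito vs Erikson: Erikson wins 5–4.
Ito vs Hale: Ito wins 5–4.
Ito vs Fong: Ito wins 5–4.
Erikson vs Hale: Erikson wins 5–4.
Erikson vs Fong: Erikson wins 5–4.
Hale vs Fong: Fong wins 5–4.
Erikson beats each rival — Khan (6–3), Ito (5–4), Hale (5–4), Fong (5–4) — so Erikson is the Condorcet winner.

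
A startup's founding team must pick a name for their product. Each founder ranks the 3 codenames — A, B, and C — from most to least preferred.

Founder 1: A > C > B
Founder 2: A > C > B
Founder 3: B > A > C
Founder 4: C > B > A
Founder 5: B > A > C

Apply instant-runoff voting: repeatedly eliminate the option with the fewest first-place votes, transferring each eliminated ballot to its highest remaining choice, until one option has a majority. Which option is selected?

Round 1: A 2, B 2, C 1. C has the fewest and is eliminated.
Round 2: B 3, A 2. B has a majority.

B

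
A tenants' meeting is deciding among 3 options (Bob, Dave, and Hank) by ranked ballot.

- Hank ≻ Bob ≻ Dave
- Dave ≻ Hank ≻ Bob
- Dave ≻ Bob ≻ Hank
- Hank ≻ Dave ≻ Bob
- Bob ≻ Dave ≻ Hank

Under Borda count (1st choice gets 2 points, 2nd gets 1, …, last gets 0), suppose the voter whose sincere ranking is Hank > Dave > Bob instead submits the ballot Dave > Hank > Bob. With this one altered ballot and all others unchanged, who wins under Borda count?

Dave

Borda totals with the altered ballot: Bob 4, Dave 7, Hank 4.
The winner is unchanged: still Dave.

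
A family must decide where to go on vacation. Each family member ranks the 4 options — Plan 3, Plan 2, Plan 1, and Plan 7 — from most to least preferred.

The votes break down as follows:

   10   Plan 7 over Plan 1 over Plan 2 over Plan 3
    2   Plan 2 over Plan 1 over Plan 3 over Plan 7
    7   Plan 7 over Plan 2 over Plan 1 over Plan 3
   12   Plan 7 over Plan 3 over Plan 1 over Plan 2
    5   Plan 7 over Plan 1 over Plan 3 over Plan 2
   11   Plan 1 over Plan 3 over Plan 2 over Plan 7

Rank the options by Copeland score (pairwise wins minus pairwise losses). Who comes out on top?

Pairwise results:
  Plan 3 vs Plan 2: Plan 3 wins 28–19.
  Plan 3 vs Plan 1: Plan 1 wins 35–12.
  Plan 3 vs Plan 7: Plan 7 wins 34–13.
  Plan 2 vs Plan 1: Plan 1 wins 38–9.
  Plan 2 vs Plan 7: Plan 7 wins 34–13.
  Plan 1 vs Plan 7: Plan 7 wins 34–13.
Copeland scores (wins − losses):
  Plan 3: 1 − 2 = -1
  Plan 2: 0 − 3 = -3
  Plan 1: 2 − 1 = 1
  Plan 7: 3 − 0 = 3
Plan 7 has the best Copeland score.

Plan 7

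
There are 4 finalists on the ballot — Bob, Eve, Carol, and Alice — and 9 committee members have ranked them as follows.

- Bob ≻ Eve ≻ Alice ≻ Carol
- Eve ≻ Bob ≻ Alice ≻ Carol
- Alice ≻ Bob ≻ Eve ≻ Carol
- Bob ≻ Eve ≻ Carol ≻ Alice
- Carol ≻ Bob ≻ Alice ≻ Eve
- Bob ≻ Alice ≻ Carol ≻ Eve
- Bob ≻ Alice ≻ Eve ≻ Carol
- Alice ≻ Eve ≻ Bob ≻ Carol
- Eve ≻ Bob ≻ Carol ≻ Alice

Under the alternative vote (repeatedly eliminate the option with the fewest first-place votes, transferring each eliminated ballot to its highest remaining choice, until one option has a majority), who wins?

Bob

Round 1: Bob 4, Eve 2, Alice 2, Carol 1. Carol has the fewest and is eliminated.
Round 2: Bob 5, Eve 2, Alice 2. Bob has a majority.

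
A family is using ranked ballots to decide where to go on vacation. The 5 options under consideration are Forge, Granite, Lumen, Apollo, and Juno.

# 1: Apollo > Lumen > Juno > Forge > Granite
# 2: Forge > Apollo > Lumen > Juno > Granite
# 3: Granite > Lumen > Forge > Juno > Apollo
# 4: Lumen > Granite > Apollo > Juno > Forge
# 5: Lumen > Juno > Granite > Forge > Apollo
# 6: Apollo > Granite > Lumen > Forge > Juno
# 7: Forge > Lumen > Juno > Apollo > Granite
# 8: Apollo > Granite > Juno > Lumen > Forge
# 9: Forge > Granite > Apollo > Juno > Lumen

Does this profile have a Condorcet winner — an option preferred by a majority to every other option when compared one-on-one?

No

Head-to-head results (9 voters total):
Forge vs Granite: Granite wins 5–4.
Forge vs Lumen: Lumen wins 6–3.
Forge vs Apollo: Forge wins 5–4.
Forge vs Juno: Forge wins 5–4.
Granite vs Lumen: Lumen wins 5–4.
Granite vs Apollo: Apollo wins 5–4.
Granite vs Juno: Granite wins 5–4.
Lumen vs Apollo: Apollo wins 5–4.
Lumen vs Juno: Lumen wins 7–2.
Apollo vs Juno: Apollo wins 6–3.
No candidate beats all others: Forge beats Apollo beats Granite beats Forge, a majority cycle.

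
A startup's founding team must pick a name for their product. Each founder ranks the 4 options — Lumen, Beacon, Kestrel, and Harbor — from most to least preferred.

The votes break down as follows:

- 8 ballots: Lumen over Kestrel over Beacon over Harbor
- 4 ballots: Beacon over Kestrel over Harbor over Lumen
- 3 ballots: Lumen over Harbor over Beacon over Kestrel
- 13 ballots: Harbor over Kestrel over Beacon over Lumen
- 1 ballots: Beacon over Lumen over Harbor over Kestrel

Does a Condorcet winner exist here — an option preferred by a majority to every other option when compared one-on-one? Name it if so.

Head-to-head results (29 voters total):
Lumen vs Beacon: Beacon wins 18–11.
Lumen vs Kestrel: Kestrel wins 17–12.
Lumen vs Harbor: Harbor wins 17–12.
Beacon vs Kestrel: Kestrel wins 21–8.
Beacon vs Harbor: Harbor wins 16–13.
Kestrel vs Harbor: Harbor wins 17–12.
Harbor beats each rival — Lumen (17–12), Beacon (16–13), Kestrel (17–12) — so Harbor is the Condorcet winner.

Harbor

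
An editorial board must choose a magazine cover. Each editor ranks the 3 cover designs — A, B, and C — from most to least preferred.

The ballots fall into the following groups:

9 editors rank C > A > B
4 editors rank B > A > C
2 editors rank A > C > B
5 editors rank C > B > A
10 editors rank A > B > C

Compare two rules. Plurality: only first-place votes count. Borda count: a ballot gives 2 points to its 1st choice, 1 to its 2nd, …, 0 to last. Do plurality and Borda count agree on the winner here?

No

Plurality first-place counts: A 12, B 4, C 14 → C.
Borda totals: A 37, B 23, C 30 → A.
The two rules disagree: plurality picks C, Borda picks A.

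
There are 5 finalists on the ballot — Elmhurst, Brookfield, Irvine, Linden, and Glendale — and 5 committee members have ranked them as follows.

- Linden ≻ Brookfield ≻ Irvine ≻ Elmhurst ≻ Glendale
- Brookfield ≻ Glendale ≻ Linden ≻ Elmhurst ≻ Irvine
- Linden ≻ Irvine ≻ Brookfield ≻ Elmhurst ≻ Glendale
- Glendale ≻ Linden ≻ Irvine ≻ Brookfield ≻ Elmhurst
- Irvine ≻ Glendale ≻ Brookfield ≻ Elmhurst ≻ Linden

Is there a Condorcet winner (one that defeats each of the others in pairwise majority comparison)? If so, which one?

There is no Condorcet winner

Head-to-head results (5 voters total):
Elmhurst vs Brookfield: Brookfield wins 5–0.
Elmhurst vs Irvine: Irvine wins 4–1.
Elmhurst vs Linden: Linden wins 4–1.
Elmhurst vs Glendale: Glendale wins 3–2.
Brookfield vs Irvine: Irvine wins 3–2.
Brookfield vs Linden: Linden wins 3–2.
Brookfield vs Glendale: Brookfield wins 3–2.
Irvine vs Linden: Linden wins 4–1.
Irvine vs Glendale: Irvine wins 3–2.
Linden vs Glendale: Glendale wins 3–2.
No candidate beats all others: Brookfield beats Glendale beats Linden beats Brookfield, a majority cycle.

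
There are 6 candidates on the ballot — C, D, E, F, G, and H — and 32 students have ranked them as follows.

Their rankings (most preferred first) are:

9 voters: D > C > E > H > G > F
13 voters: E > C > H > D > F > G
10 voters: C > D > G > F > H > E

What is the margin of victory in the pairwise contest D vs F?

32

Ballots ranking D above F: 9+13+10 = 32.
Ballots ranking F above D: 0.
D wins 32–0, a margin of 32.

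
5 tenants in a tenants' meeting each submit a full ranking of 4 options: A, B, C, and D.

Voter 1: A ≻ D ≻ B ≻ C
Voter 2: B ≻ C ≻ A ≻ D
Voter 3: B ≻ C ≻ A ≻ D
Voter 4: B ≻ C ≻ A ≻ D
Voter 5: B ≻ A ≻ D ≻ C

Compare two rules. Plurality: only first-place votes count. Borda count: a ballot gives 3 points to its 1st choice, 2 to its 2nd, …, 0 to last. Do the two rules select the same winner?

Plurality first-place counts: A 1, B 4, C 0, D 0 → B.
Borda totals: A 8, B 13, C 6, D 3 → B.
The two rules agree on B.

Yes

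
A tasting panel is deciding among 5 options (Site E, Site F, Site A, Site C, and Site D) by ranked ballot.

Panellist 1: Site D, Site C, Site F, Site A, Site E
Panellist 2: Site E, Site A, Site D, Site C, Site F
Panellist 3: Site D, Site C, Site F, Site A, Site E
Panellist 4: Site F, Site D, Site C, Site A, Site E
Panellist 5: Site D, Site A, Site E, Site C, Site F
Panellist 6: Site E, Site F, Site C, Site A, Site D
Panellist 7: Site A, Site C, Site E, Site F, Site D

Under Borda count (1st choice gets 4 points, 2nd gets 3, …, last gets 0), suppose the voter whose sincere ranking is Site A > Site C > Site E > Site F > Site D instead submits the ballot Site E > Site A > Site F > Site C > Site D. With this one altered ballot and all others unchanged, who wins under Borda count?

Site D

Borda totals with the altered ballot: Site E 14, Site F 13, Site A 13, Site C 13, Site D 17.
The winner is unchanged: still Site D.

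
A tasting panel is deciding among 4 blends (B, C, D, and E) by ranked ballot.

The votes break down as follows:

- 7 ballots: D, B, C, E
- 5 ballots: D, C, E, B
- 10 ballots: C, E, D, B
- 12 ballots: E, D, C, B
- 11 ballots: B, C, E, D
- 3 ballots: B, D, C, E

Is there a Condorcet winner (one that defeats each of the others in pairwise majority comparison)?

Head-to-head results (48 voters total):
B vs C: C wins 27–21.
B vs D: D wins 34–14.
B vs E: E wins 27–21.
C vs D: D wins 27–21.
C vs E: C wins 36–12.
D vs E: E wins 33–15.
No candidate beats all others: C beats E beats D beats C, a majority cycle.

No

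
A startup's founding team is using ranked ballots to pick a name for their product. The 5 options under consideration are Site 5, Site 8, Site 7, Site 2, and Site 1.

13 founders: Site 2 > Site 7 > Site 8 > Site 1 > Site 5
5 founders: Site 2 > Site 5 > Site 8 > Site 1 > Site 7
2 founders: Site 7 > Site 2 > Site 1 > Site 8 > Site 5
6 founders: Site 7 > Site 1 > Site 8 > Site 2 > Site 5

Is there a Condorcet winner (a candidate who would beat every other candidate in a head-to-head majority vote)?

Head-to-head results (26 voters total):
Site 5 vs Site 8: Site 8 wins 21–5.
Site 5 vs Site 7: Site 7 wins 21–5.
Site 5 vs Site 2: Site 2 wins 26–0.
Site 5 vs Site 1: Site 1 wins 21–5.
Site 8 vs Site 7: Site 7 wins 21–5.
Site 8 vs Site 2: Site 2 wins 20–6.
Site 8 vs Site 1: Site 8 wins 18–8.
Site 7 vs Site 2: Site 2 wins 18–8.
Site 7 vs Site 1: Site 7 wins 21–5.
Site 2 vs Site 1: Site 2 wins 20–6.
Site 2 beats each rival — Site 5 (26–0), Site 8 (20–6), Site 7 (18–8), Site 1 (20–6) — so Site 2 is the Condorcet winner.

Yes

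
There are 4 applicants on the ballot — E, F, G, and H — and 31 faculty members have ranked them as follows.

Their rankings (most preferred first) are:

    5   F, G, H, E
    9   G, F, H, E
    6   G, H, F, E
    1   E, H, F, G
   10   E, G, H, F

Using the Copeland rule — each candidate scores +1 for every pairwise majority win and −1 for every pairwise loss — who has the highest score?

G

Pairwise results:
  E vs F: F wins 20–11.
  E vs G: G wins 20–11.
  E vs H: H wins 20–11.
  F vs G: G wins 25–6.
  F vs H: H wins 17–14.
  G vs H: G wins 30–1.
Copeland scores (wins − losses):
  E: 0 − 3 = -3
  F: 1 − 2 = -1
  G: 3 − 0 = 3
  H: 2 − 1 = 1
G has the best Copeland score.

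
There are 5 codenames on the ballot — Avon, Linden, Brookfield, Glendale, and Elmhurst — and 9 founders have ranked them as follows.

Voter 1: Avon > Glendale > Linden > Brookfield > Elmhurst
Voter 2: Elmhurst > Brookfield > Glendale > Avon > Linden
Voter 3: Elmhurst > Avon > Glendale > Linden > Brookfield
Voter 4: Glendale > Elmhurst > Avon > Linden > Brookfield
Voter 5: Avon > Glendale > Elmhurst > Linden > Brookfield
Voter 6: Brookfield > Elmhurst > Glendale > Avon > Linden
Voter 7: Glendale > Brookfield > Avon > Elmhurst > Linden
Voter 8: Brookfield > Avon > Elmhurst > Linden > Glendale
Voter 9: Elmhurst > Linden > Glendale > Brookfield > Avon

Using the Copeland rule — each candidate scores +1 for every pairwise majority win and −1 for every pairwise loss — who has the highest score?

Elmhurst

Pairwise results:
  Avon vs Linden: Avon wins 8–1.
  Avon vs Brookfield: Brookfield wins 5–4.
  Avon vs Glendale: Glendale wins 5–4.
  Avon vs Elmhurst: Elmhurst wins 5–4.
  Linden vs Brookfield: Linden wins 5–4.
  Linden vs Glendale: Glendale wins 7–2.
  Linden vs Elmhurst: Elmhurst wins 8–1.
  Brookfield vs Glendale: Glendale wins 6–3.
  Brookfield vs Elmhurst: Elmhurst wins 5–4.
  Glendale vs Elmhurst: Elmhurst wins 5–4.
Copeland scores (wins − losses):
  Avon: 1 − 3 = -2
  Linden: 1 − 3 = -2
  Brookfield: 1 − 3 = -2
  Glendale: 3 − 1 = 2
  Elmhurst: 4 − 0 = 4
Elmhurst has the best Copeland score.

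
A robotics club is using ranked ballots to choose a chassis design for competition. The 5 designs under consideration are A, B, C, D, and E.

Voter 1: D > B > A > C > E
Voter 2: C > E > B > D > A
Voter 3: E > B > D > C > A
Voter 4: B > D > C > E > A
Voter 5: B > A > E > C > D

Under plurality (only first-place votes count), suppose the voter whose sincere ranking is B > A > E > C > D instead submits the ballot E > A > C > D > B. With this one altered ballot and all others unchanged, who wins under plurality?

First-place totals with the altered ballot: A 0, B 1, C 1, D 1, E 2.
The switch changes the winner from B to E.

E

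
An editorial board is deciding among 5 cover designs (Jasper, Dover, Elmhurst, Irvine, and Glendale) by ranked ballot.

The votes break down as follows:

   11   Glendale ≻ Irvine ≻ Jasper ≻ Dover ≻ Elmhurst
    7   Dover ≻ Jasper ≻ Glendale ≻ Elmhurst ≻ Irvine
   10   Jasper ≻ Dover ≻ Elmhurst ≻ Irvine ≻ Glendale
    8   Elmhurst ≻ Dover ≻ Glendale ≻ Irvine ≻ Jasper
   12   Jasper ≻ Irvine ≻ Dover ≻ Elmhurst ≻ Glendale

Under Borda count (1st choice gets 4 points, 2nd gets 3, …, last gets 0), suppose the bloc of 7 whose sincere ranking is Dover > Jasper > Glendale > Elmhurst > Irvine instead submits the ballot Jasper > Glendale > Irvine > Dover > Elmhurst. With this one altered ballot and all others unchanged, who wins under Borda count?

Jasper

Borda totals with the altered ballot: Jasper 138, Dover 96, Elmhurst 64, Irvine 101, Glendale 81.
The winner is unchanged: still Jasper.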